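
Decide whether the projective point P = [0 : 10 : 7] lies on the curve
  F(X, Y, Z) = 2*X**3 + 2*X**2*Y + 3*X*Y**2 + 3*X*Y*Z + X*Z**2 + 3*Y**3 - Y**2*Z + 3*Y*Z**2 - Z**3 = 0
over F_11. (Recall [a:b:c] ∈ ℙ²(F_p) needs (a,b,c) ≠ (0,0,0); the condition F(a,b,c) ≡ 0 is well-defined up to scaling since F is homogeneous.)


F(0,10,7) ≡ 6 (mod 11); P is NOT on the curve.

Evaluate F(0, 10, 7) term-by-term (mod 11).
  2*X**3 ↦ 2·0·1·1 = 0
  2*X**2*Y ↦ 2·0·10·1 = 0
  3*X*Y**2 ↦ 3·0·100·1 = 0
  3*X*Y*Z ↦ 3·0·10·7 = 0
  X*Z**2 ↦ 1·0·1·49 = 0
  3*Y**3 ↦ 3·1·1000·1 = 3000
  -Y**2*Z ↦ -1·1·100·7 = -700
  3*Y*Z**2 ↦ 3·1·10·49 = 1470
  -Z**3 ↦ -1·1·1·343 = -343
Sum: F(0, 10, 7) = (0) + (0) + (0) + (0) + (0) + (3000) + (-700) + (1470) + (-343) = 3427.
Reducing mod 11: 3427 ≡ 6 (mod 11).
Since F(a, b, c) ≡ 6 ≠ 0 (mod 11), P does NOT lie on the curve.


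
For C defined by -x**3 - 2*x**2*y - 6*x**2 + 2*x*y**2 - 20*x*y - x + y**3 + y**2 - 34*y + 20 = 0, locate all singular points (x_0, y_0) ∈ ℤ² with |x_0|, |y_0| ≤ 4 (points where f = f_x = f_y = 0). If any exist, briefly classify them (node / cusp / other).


Singular points: {(-3, 2)}; classification: node.

Compute partial derivatives:
  f_x = -3*x**2 - 4*x*y - 12*x + 2*y**2 - 20*y - 1.
  f_y = -2*x**2 + 4*x*y - 20*x + 3*y**2 + 2*y - 34.
Scan x_0 ∈ {−4, ..., 4}. For each x_0, f_y(x_0, y) is a polynomial in y; find its integer roots y ∈ {−4, ..., 4}, then test f_x and f at those candidates.
  x = -4: f_y(-4, y) = 3*y**2 - 14*y + 14; no integer root y with |y| ≤ 4.
  x = -3: f_y(-3, y) = 3*y**2 - 10*y + 8; vanishes at y ∈ {2}. (-3, 2): f_x = 0, f = 0 — SINGULAR.
  x = -2: f_y(-2, y) = 3*y**2 - 6*y - 2; no integer root y with |y| ≤ 4.
  x = -1: f_y(-1, y) = 3*y**2 - 2*y - 16; vanishes at y ∈ {-2}. (-1, -2): f_x = 48 ≠ 0.
  x = 0: f_y(0, y) = 3*y**2 + 2*y - 34; no integer root y with |y| ≤ 4.
  x = 1: f_y(1, y) = 3*y**2 + 6*y - 56; no integer root y with |y| ≤ 4.
  x = 2: f_y(2, y) = 3*y**2 + 10*y - 82; no integer root y with |y| ≤ 4.
  x = 3: f_y(3, y) = 3*y**2 + 14*y - 112; no integer root y with |y| ≤ 4.
  x = 4: f_y(4, y) = 3*y**2 + 18*y - 146; no integer root y with |y| ≤ 4.
Only singular point on the grid: (-3, 2).
Classify: substitute x = -3 + u, y = 2 + v and expand: f = -u**3 - 2*u**2*v - u**2 + 2*u*v**2 + v**3 + v**2.
No constant or linear terms (consistent with a singular point). Quadratic part: -u**2 + v**2. Cubic part: -u**3 - 2*u**2*v + 2*u*v**2 + v**3.
The quadratic part v**2 - u**2 = (v − u)(v + u) splits into two distinct linear factors, so there are two distinct tangent lines y − 2 = ±(x − -3) — this is a node (ordinary double point).
Classification: node.


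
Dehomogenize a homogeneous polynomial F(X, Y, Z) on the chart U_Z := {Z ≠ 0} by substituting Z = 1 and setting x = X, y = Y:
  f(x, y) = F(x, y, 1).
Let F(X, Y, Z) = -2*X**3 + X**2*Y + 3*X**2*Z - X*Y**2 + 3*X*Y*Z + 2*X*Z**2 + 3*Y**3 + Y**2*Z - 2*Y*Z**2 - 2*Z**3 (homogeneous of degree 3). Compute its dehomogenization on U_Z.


f(x, y) = -2*x**3 + x**2*y + 3*x**2 - x*y**2 + 3*x*y + 2*x + 3*y**3 + y**2 - 2*y - 2

On U_Z we set Z = 1. Each monomial c·X^i·Y^j·Z^k in F becomes c·x^i·y^j·1^k = c·x^i·y^j.
Substituting Z = 1: F(X, Y, 1) = -2*x**3 + x**2*y + 3*x**2 - x*y**2 + 3*x*y + 2*x + 3*y**3 + y**2 - 2*y - 2.
Note: deg(f) ≤ deg(F) = 3; strict inequality happens when F is divisible by Z (lost terms).


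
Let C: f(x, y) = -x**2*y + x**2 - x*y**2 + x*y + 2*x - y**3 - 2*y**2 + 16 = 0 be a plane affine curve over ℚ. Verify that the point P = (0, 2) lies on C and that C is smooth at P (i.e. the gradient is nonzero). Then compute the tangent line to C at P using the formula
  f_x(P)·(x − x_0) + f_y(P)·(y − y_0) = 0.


Tangent line at P: 40 - 20*y = 0.

Step 1: f(0, 2) = 0, so P lies on C.
Step 2: partial derivatives
  f_x(x, y) = -2*x*y + 2*x - y**2 + y + 2, f_y(x, y) = -x**2 - 2*x*y + x - 3*y**2 - 4*y.
  f_x(P) = 0, f_y(P) = -20 (gradient nonzero, so P is smooth).
Step 3: tangent line at P: 0·(x − 0) + -20·(y − 2) = 0.
Expanding: 40 - 20*y = 0.


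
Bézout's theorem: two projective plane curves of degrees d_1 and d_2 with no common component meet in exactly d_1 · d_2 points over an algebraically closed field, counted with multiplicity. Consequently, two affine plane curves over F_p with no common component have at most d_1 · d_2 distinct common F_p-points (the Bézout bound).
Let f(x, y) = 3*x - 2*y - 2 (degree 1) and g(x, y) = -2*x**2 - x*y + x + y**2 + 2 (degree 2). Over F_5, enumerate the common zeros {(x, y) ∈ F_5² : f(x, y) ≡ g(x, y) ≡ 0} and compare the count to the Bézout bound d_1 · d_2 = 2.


Common zeros: {(3, 1)}; count = 1; Bézout bound = 2.

deg(f) = 1, deg(g) = 2, so Bézout bound = 2.
Scan x ∈ F_5. For each x, list the y ∈ F_5 with f(x, y) ≡ 0 and those with g(x, y) ≡ 0 (mod 5); the common zeros in that column are the intersection.
  x = 0: f ≡ 0 at y ∈ {4}; g ≡ 0 at y ∈ ∅; common: ∅.
  x = 1: f ≡ 0 at y ∈ {3}; g ≡ 0 at y ∈ ∅; common: ∅.
  x = 2: f ≡ 0 at y ∈ {2}; g ≡ 0 at y ∈ {1}; common: ∅.
  x = 3: f ≡ 0 at y ∈ {1}; g ≡ 0 at y ∈ {1, 2}; common: {1}.
  x = 4: f ≡ 0 at y ∈ {0}; g ≡ 0 at y ∈ {2}; common: ∅.
Collecting: common zeros = {(3, 1)}, so the count is 1.
Comparison with the Bézout bound: 1 ≤ 2 = deg(f)·deg(g), as expected for curves with no common component (the affine F_5-count falls short of the bound because intersections may lie at infinity, over extension fields, or carry multiplicity).


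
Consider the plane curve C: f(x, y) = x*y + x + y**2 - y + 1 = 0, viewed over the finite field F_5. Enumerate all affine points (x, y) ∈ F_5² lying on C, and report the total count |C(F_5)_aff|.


Affine F_5-points: {(2, 1), (2, 3), (4, 0), (4, 2)}; count = 4.

For each of the 25 pairs (x, y) ∈ F_5², evaluate f(x, y) mod 5. Record the zeros.
  x = 0: [0↦1, 1↦1, 2↦3, 3↦2, 4↦3]  zeros at y ∈ ∅
  x = 1: [0↦2, 1↦3, 2↦1, 3↦1, 4↦3]  zeros at y ∈ ∅
  x = 2: [0↦3, 1↦0, 2↦4, 3↦0, 4↦3]  zeros at y ∈ {1, 3}
  x = 3: [0↦4, 1↦2, 2↦2, 3↦4, 4↦3]  zeros at y ∈ ∅
  x = 4: [0↦0, 1↦4, 2↦0, 3↦3, 4↦3]  zeros at y ∈ {0, 2}
Collecting zeros: affine points = {(2, 1), (2, 3), (4, 0), (4, 2)}.
Total count |C(F_5)_aff| = 4.


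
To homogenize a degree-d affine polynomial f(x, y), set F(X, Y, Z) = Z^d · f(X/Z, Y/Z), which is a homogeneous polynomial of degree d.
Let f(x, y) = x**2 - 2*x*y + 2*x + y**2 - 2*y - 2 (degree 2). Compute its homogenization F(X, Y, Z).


F(X, Y, Z) = X**2 - 2*X*Y + 2*X*Z + Y**2 - 2*Y*Z - 2*Z**2

deg(f) = 2.
Substitute x = X/Z, y = Y/Z into f, then multiply by Z^2.
  monomial 1·x^2·y^0 ↦ 1·X^2·Y^0·Z^0.
  monomial -2·x^1·y^1 ↦ -2·X^1·Y^1·Z^0.
  monomial 2·x^1·y^0 ↦ 2·X^1·Y^0·Z^1.
  monomial 1·x^0·y^2 ↦ 1·X^0·Y^2·Z^0.
  monomial -2·x^0·y^1 ↦ -2·X^0·Y^1·Z^1.
  monomial -2·x^0·y^0 ↦ -2·X^0·Y^0·Z^2.
Collecting: F(X, Y, Z) = X**2 - 2*X*Y + 2*X*Z + Y**2 - 2*Y*Z - 2*Z**2.


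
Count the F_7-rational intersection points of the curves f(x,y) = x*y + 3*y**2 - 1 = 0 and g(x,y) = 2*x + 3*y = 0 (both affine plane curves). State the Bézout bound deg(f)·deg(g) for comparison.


Common zeros: ∅; count = 0; Bézout bound = 2.

deg(f) = 2, deg(g) = 1, so Bézout bound = 2.
Scan x ∈ F_7. For each x, list the y ∈ F_7 with f(x, y) ≡ 0 and those with g(x, y) ≡ 0 (mod 7); the common zeros in that column are the intersection.
  x = 0: f ≡ 0 at y ∈ ∅; g ≡ 0 at y ∈ {0}; common: ∅.
  x = 1: f ≡ 0 at y ∈ ∅; g ≡ 0 at y ∈ {4}; common: ∅.
  x = 2: f ≡ 0 at y ∈ {5, 6}; g ≡ 0 at y ∈ {1}; common: ∅.
  x = 3: f ≡ 0 at y ∈ {3}; g ≡ 0 at y ∈ {5}; common: ∅.
  x = 4: f ≡ 0 at y ∈ {4}; g ≡ 0 at y ∈ {2}; common: ∅.
  x = 5: f ≡ 0 at y ∈ {1, 2}; g ≡ 0 at y ∈ {6}; common: ∅.
  x = 6: f ≡ 0 at y ∈ ∅; g ≡ 0 at y ∈ {3}; common: ∅.
Collecting: common zeros = ∅, so the count is 0.
Comparison with the Bézout bound: 0 ≤ 2 = deg(f)·deg(g), as expected for curves with no common component (the affine F_7-count falls short of the bound because intersections may lie at infinity, over extension fields, or carry multiplicity).


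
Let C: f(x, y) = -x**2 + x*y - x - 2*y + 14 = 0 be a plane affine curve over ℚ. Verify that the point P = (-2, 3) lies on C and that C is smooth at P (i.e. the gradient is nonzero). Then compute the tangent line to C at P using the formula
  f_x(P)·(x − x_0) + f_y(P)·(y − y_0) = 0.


Tangent line at P: 6*x - 4*y + 24 = 0.

Step 1: f(-2, 3) = 0, so P lies on C.
Step 2: partial derivatives
  f_x(x, y) = -2*x + y - 1, f_y(x, y) = x - 2.
  f_x(P) = 6, f_y(P) = -4 (gradient nonzero, so P is smooth).
Step 3: tangent line at P: 6·(x − -2) + -4·(y − 3) = 0.
Expanding: 6*x - 4*y + 24 = 0.


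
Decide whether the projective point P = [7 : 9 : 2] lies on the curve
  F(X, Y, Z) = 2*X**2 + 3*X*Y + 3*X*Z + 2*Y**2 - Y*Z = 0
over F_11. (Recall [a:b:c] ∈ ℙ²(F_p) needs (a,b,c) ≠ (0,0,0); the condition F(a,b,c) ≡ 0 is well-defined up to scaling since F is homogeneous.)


F(7,9,2) ≡ 0 (mod 11); P is on the curve.

Evaluate F(7, 9, 2) term-by-term (mod 11).
  2*X**2 ↦ 2·49·1·1 = 98
  3*X*Y ↦ 3·7·9·1 = 189
  3*X*Z ↦ 3·7·1·2 = 42
  2*Y**2 ↦ 2·1·81·1 = 162
  -Y*Z ↦ -1·1·9·2 = -18
Sum: F(7, 9, 2) = (98) + (189) + (42) + (162) + (-18) = 473.
Reducing mod 11: 473 ≡ 0 (mod 11).
Since F(a, b, c) ≡ 0 (mod 11), P lies on the curve.


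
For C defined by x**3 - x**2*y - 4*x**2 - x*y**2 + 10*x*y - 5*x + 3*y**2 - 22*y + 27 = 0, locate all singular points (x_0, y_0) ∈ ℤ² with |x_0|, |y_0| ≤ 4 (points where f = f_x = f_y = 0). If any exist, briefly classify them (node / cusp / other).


Singular points: {(2, 3)}; classification: node.

Compute partial derivatives:
  f_x = 3*x**2 - 2*x*y - 8*x - y**2 + 10*y - 5.
  f_y = -x**2 - 2*x*y + 10*x + 6*y - 22.
Scan x_0 ∈ {−4, ..., 4}. For each x_0, f_y(x_0, y) is a polynomial in y; find its integer roots y ∈ {−4, ..., 4}, then test f_x and f at those candidates.
  x = -4: f_y(-4, y) = 14*y - 78; no integer root y with |y| ≤ 4.
  x = -3: f_y(-3, y) = 12*y - 61; no integer root y with |y| ≤ 4.
  x = -2: f_y(-2, y) = 10*y - 46; no integer root y with |y| ≤ 4.
  x = -1: f_y(-1, y) = 8*y - 33; no integer root y with |y| ≤ 4.
  x = 0: f_y(0, y) = 6*y - 22; no integer root y with |y| ≤ 4.
  x = 1: f_y(1, y) = 4*y - 13; no integer root y with |y| ≤ 4.
  x = 2: f_y(2, y) = 2*y - 6; vanishes at y ∈ {3}. (2, 3): f_x = 0, f = 0 — SINGULAR.
  x = 3: f_y(3, y) = -1; no integer root y with |y| ≤ 4.
  x = 4: f_y(4, y) = 2 - 2*y; vanishes at y ∈ {1}. (4, 1): f_x = 12 ≠ 0.
Only singular point on the grid: (2, 3).
Classify: substitute x = 2 + u, y = 3 + v and expand: f = u**3 - u**2*v - u**2 - u*v**2 + v**2.
No constant or linear terms (consistent with a singular point). Quadratic part: -u**2 + v**2. Cubic part: u**3 - u**2*v - u*v**2.
The quadratic part v**2 - u**2 = (v − u)(v + u) splits into two distinct linear factors, so there are two distinct tangent lines y − 3 = ±(x − 2) — this is a node (ordinary double point).
Classification: node.


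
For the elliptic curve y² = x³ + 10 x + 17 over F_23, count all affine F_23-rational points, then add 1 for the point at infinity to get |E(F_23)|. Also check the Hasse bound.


Affine points = {(4, 11), (4, 12), (5, 10), (5, 13), (7, 4), (7, 19), (9, 10), (9, 13), (10, 6), (10, 17), (11, 3), (11, 20), (12, 5), (12, 18), (14, 7), (14, 16), (15, 0), (16, 8), (16, 15), (18, 7), (18, 16), (20, 11), (20, 12), (21, 9), (21, 14), (22, 11), (22, 12)}; affine count = 27; |E(F_23)| = 28.

Discriminant check: Δ ∝ 4a³ + 27b² = 4·10³ + 27·17² = 4·1000 + 27·289 ≡ 4 (mod 23). Nonzero ⇒ E is nonsingular.
For each x ∈ F_23, compute rhs = x³ + 10·x + 17 mod 23, then count y ∈ F_23 with y² ≡ rhs.
  x = 0: rhs = 17, matching y values: none (0 points).
  x = 1: rhs = 5, matching y values: none (0 points).
  x = 2: rhs = 22, matching y values: none (0 points).
  x = 3: rhs = 5, matching y values: none (0 points).
  x = 4: rhs = 6, matching y values: 11, 12 (2 points).
  x = 5: rhs = 8, matching y values: 10, 13 (2 points).
  x = 6: rhs = 17, matching y values: none (0 points).
  x = 7: rhs = 16, matching y values: 4, 19 (2 points).
  x = 8: rhs = 11, matching y values: none (0 points).
  x = 9: rhs = 8, matching y values: 10, 13 (2 points).
  x = 10: rhs = 13, matching y values: 6, 17 (2 points).
  x = 11: rhs = 9, matching y values: 3, 20 (2 points).
  x = 12: rhs = 2, matching y values: 5, 18 (2 points).
  x = 13: rhs = 21, matching y values: none (0 points).
  x = 14: rhs = 3, matching y values: 7, 16 (2 points).
  x = 15: rhs = 0, matching y values: 0 (1 points).
  x = 16: rhs = 18, matching y values: 8, 15 (2 points).
  x = 17: rhs = 17, matching y values: none (0 points).
  x = 18: rhs = 3, matching y values: 7, 16 (2 points).
  x = 19: rhs = 5, matching y values: none (0 points).
  x = 20: rhs = 6, matching y values: 11, 12 (2 points).
  x = 21: rhs = 12, matching y values: 9, 14 (2 points).
  x = 22: rhs = 6, matching y values: 11, 12 (2 points).
Total affine count: 27.
Full point count |E(F_23)| = 27 + 1 = 28.
Hasse bound: |28 − (23+1)| = |4| = 4 ≤ 2√23 ≈ 9.5917 ✓.


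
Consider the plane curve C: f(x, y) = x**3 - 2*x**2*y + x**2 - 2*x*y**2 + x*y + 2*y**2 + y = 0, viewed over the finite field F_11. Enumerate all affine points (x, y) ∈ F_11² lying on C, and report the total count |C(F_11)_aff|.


Affine F_11-points: {(0, 0), (0, 5), (2, 7), (4, 3), (4, 9), (5, 4), (5, 7), (6, 3), (6, 7), (9, 8), (9, 10), (10, 0), (10, 6)}; count = 13.

For each of the 121 pairs (x, y) ∈ F_11², evaluate f(x, y) mod 11. Record the zeros.
  x = 0: [0↦0, 1↦3, 2↦10, 3↦10, 4↦3, 5↦0, 6↦1, 7↦6, 8↦4, 9↦6, 10↦1]  zeros at y ∈ {0, 5}
  x = 1: [0↦2, 1↦2, 2↦2, 3↦2, 4↦2, 5↦2, 6↦2, 7↦2, 8↦2, 9↦2, 10↦2]  zeros at y ∈ ∅
  x = 2: [0↦1, 1↦5, 2↦5, 3↦1, 4↦4, 5↦3, 6↦9, 7↦0, 8↦9, 9↦3, 10↦4]  zeros at y ∈ {7}
  x = 3: [0↦3, 1↦7, 2↦3, 3↦2, 4↦4, 5↦9, 6↦6, 7↦6, 8↦9, 9↦4, 10↦2]  zeros at y ∈ ∅
  x = 4: [0↦3, 1↦3, 2↦2, 3↦0, 4↦8, 5↦4, 6↦10, 7↦4, 8↦8, 9↦0, 10↦2]  zeros at y ∈ {3, 9}
  x = 5: [0↦7, 1↦10, 2↦8, 3↦1, 4↦0, 5↦5, 6↦5, 7↦0, 8↦1, 9↦8, 10↦10]  zeros at y ∈ {4, 7}
  x = 6: [0↦10, 1↦1, 2↦5, 3↦0, 4↦8, 5↦7, 6↦8, 7↦0, 8↦5, 9↦1, 10↦10]  zeros at y ∈ {3, 7}
  x = 7: [0↦7, 1↦4, 2↦10, 3↦3, 4↦5, 5↦5, 6↦3, 7↦10, 8↦4, 9↦7, 10↦8]  zeros at y ∈ ∅
  x = 8: [0↦4, 1↦3, 2↦7, 3↦5, 4↦8, 5↦5, 6↦7, 7↦3, 8↦4, 9↦10, 10↦10]  zeros at y ∈ ∅
  x = 9: [0↦7, 1↦4, 2↦2, 3↦1, 4↦1, 5↦2, 6↦4, 7↦7, 8↦0, 9↦5, 10↦0]  zeros at y ∈ {8, 10}
  x = 10: [0↦0, 1↦2, 2↦1, 3↦8, 4↦1, 5↦2, 6↦0, 7↦6, 8↦9, 9↦9, 10↦6]  zeros at y ∈ {0, 6}
Collecting zeros: affine points = {(0, 0), (0, 5), (2, 7), (4, 3), (4, 9), (5, 4), (5, 7), (6, 3), (6, 7), (9, 8), (9, 10), (10, 0), (10, 6)}.
Total count |C(F_11)_aff| = 13.


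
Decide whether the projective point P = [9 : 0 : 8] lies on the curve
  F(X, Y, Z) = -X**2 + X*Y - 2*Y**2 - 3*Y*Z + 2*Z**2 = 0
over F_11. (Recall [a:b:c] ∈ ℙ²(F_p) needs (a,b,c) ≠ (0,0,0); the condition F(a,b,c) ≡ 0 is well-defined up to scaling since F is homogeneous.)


F(9,0,8) ≡ 3 (mod 11); P is NOT on the curve.

Evaluate F(9, 0, 8) term-by-term (mod 11).
  -X**2 ↦ -1·81·1·1 = -81
  X*Y ↦ 1·9·0·1 = 0
  -2*Y**2 ↦ -2·1·0·1 = 0
  -3*Y*Z ↦ -3·1·0·8 = 0
  2*Z**2 ↦ 2·1·1·64 = 128
Sum: F(9, 0, 8) = (-81) + (0) + (0) + (0) + (128) = 47.
Reducing mod 11: 47 ≡ 3 (mod 11).
Since F(a, b, c) ≡ 3 ≠ 0 (mod 11), P does NOT lie on the curve.


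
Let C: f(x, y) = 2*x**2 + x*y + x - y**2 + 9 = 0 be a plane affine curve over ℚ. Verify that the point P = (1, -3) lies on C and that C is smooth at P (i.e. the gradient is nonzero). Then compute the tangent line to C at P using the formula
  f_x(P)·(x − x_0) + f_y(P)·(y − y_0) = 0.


Tangent line at P: 2*x + 7*y + 19 = 0.

Step 1: f(1, -3) = 0, so P lies on C.
Step 2: partial derivatives
  f_x(x, y) = 4*x + y + 1, f_y(x, y) = x - 2*y.
  f_x(P) = 2, f_y(P) = 7 (gradient nonzero, so P is smooth).
Step 3: tangent line at P: 2·(x − 1) + 7·(y − -3) = 0.
Expanding: 2*x + 7*y + 19 = 0.


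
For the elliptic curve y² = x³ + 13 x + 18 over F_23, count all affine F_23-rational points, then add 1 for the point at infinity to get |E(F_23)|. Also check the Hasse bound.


Affine points = {(0, 8), (0, 15), (1, 3), (1, 20), (2, 11), (2, 12), (5, 1), (5, 22), (6, 6), (6, 17), (8, 6), (8, 17), (9, 6), (9, 17), (12, 4), (12, 19), (14, 0), (15, 0), (17, 0), (18, 9), (18, 14), (22, 2), (22, 21)}; affine count = 23; |E(F_23)| = 24.

Discriminant check: Δ ∝ 4a³ + 27b² = 4·13³ + 27·18² = 4·2197 + 27·324 ≡ 10 (mod 23). Nonzero ⇒ E is nonsingular.
For each x ∈ F_23, compute rhs = x³ + 13·x + 18 mod 23, then count y ∈ F_23 with y² ≡ rhs.
  x = 0: rhs = 18, matching y values: 8, 15 (2 points).
  x = 1: rhs = 9, matching y values: 3, 20 (2 points).
  x = 2: rhs = 6, matching y values: 11, 12 (2 points).
  x = 3: rhs = 15, matching y values: none (0 points).
  x = 4: rhs = 19, matching y values: none (0 points).
  x = 5: rhs = 1, matching y values: 1, 22 (2 points).
  x = 6: rhs = 13, matching y values: 6, 17 (2 points).
  x = 7: rhs = 15, matching y values: none (0 points).
  x = 8: rhs = 13, matching y values: 6, 17 (2 points).
  x = 9: rhs = 13, matching y values: 6, 17 (2 points).
  x = 10: rhs = 21, matching y values: none (0 points).
  x = 11: rhs = 20, matching y values: none (0 points).
  x = 12: rhs = 16, matching y values: 4, 19 (2 points).
  x = 13: rhs = 15, matching y values: none (0 points).
  x = 14: rhs = 0, matching y values: 0 (1 points).
  x = 15: rhs = 0, matching y values: 0 (1 points).
  x = 16: rhs = 21, matching y values: none (0 points).
  x = 17: rhs = 0, matching y values: 0 (1 points).
  x = 18: rhs = 12, matching y values: 9, 14 (2 points).
  x = 19: rhs = 17, matching y values: none (0 points).
  x = 20: rhs = 21, matching y values: none (0 points).
  x = 21: rhs = 7, matching y values: none (0 points).
  x = 22: rhs = 4, matching y values: 2, 21 (2 points).
Total affine count: 23.
Full point count |E(F_23)| = 23 + 1 = 24.
Hasse bound: |24 − (23+1)| = |0| = 0 ≤ 2√23 ≈ 9.5917 ✓.


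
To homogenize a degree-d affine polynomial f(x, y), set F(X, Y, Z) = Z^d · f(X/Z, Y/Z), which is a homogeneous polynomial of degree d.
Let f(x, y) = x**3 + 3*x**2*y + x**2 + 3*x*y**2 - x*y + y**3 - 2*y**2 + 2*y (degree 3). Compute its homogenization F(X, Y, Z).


F(X, Y, Z) = X**3 + 3*X**2*Y + X**2*Z + 3*X*Y**2 - X*Y*Z + Y**3 - 2*Y**2*Z + 2*Y*Z**2

deg(f) = 3.
Substitute x = X/Z, y = Y/Z into f, then multiply by Z^3.
  monomial 1·x^3·y^0 ↦ 1·X^3·Y^0·Z^0.
  monomial 3·x^2·y^1 ↦ 3·X^2·Y^1·Z^0.
  monomial 1·x^2·y^0 ↦ 1·X^2·Y^0·Z^1.
  monomial 3·x^1·y^2 ↦ 3·X^1·Y^2·Z^0.
  monomial -1·x^1·y^1 ↦ -1·X^1·Y^1·Z^1.
  monomial 1·x^0·y^3 ↦ 1·X^0·Y^3·Z^0.
  monomial -2·x^0·y^2 ↦ -2·X^0·Y^2·Z^1.
  monomial 2·x^0·y^1 ↦ 2·X^0·Y^1·Z^2.
Collecting: F(X, Y, Z) = X**3 + 3*X**2*Y + X**2*Z + 3*X*Y**2 - X*Y*Z + Y**3 - 2*Y**2*Z + 2*Y*Z**2.


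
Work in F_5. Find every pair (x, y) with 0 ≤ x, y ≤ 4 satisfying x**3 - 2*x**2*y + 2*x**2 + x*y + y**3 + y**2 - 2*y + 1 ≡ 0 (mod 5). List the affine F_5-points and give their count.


Affine F_5-points: {(1, 2), (2, 4)}; count = 2.

For each of the 25 pairs (x, y) ∈ F_5², evaluate f(x, y) mod 5. Record the zeros.
  x = 0: [0↦1, 1↦1, 2↦4, 3↦1, 4↦3]  zeros at y ∈ ∅
  x = 1: [0↦4, 1↦3, 2↦0, 3↦1, 4↦2]  zeros at y ∈ {2}
  x = 2: [0↦2, 1↦1, 2↦3, 3↦4, 4↦0]  zeros at y ∈ {4}
  x = 3: [0↦1, 1↦1, 2↦4, 3↦1, 4↦3]  zeros at y ∈ ∅
  x = 4: [0↦2, 1↦4, 2↦4, 3↦3, 4↦2]  zeros at y ∈ ∅
Collecting zeros: affine points = {(1, 2), (2, 4)}.
Total count |C(F_5)_aff| = 2.


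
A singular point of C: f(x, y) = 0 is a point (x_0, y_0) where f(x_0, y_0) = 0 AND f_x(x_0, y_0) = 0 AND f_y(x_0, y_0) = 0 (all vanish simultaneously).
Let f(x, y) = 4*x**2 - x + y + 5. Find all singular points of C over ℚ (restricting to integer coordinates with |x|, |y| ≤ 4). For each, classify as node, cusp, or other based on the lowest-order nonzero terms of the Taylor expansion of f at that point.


No singular points in the scanned grid; C is smooth there.

Compute partial derivatives:
  f_x = 8*x - 1.
  f_y = 1.
f_y = 1 is a nonzero constant, so f_y never vanishes: no point (x, y) can satisfy f = f_x = f_y = 0. In particular no (x, y) ∈ {−4, ..., 4}² is singular; the curve is smooth.


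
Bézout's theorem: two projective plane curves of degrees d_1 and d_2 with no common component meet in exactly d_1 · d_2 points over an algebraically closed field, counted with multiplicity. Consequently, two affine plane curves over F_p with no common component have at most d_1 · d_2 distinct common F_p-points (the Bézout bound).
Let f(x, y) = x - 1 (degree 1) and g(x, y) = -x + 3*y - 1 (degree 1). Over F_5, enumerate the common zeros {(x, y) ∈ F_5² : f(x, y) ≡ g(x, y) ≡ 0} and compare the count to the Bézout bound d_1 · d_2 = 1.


Common zeros: {(1, 4)}; count = 1; Bézout bound = 1.

deg(f) = 1, deg(g) = 1, so Bézout bound = 1.
Scan x ∈ F_5. For each x, list the y ∈ F_5 with f(x, y) ≡ 0 and those with g(x, y) ≡ 0 (mod 5); the common zeros in that column are the intersection.
  x = 0: f ≡ 0 at y ∈ ∅; g ≡ 0 at y ∈ {2}; common: ∅.
  x = 1: f ≡ 0 at y ∈ {0, 1, 2, 3, 4}; g ≡ 0 at y ∈ {4}; common: {4}.
  x = 2: f ≡ 0 at y ∈ ∅; g ≡ 0 at y ∈ {1}; common: ∅.
  x = 3: f ≡ 0 at y ∈ ∅; g ≡ 0 at y ∈ {3}; common: ∅.
  x = 4: f ≡ 0 at y ∈ ∅; g ≡ 0 at y ∈ {0}; common: ∅.
Collecting: common zeros = {(1, 4)}, so the count is 1.
Comparison with the Bézout bound: 1 ≤ 1 = deg(f)·deg(g), as expected for curves with no common component (the bound is attained).


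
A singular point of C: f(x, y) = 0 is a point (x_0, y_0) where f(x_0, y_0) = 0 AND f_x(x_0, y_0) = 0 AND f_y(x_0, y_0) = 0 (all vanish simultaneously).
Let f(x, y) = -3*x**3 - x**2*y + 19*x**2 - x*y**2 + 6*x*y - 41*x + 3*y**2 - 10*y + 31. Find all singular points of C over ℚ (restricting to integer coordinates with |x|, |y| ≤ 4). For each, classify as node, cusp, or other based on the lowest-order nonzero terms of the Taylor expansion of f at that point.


Singular points: {(2, 1)}; classification: cusp.

Compute partial derivatives:
  f_x = -9*x**2 - 2*x*y + 38*x - y**2 + 6*y - 41.
  f_y = -x**2 - 2*x*y + 6*x + 6*y - 10.
Scan x_0 ∈ {−4, ..., 4}. For each x_0, f_y(x_0, y) is a polynomial in y; find its integer roots y ∈ {−4, ..., 4}, then test f_x and f at those candidates.
  x = -4: f_y(-4, y) = 14*y - 50; no integer root y with |y| ≤ 4.
  x = -3: f_y(-3, y) = 12*y - 37; no integer root y with |y| ≤ 4.
  x = -2: f_y(-2, y) = 10*y - 26; no integer root y with |y| ≤ 4.
  x = -1: f_y(-1, y) = 8*y - 17; no integer root y with |y| ≤ 4.
  x = 0: f_y(0, y) = 6*y - 10; no integer root y with |y| ≤ 4.
  x = 1: f_y(1, y) = 4*y - 5; no integer root y with |y| ≤ 4.
  x = 2: f_y(2, y) = 2*y - 2; vanishes at y ∈ {1}. (2, 1): f_x = 0, f = 0 — SINGULAR.
  x = 3: f_y(3, y) = -1; no integer root y with |y| ≤ 4.
  x = 4: f_y(4, y) = -2*y - 2; vanishes at y ∈ {-1}. (4, -1): f_x = -32 ≠ 0.
Only singular point on the grid: (2, 1).
Classify: substitute x = 2 + u, y = 1 + v and expand: f = -3*u**3 - u**2*v - u*v**2 + v**2.
No constant or linear terms (consistent with a singular point). Quadratic part: v**2. Cubic part: -3*u**3 - u**2*v - u*v**2.
The quadratic part v**2 is a perfect square, so there is a single (double) tangent line v = 0, i.e. y = 1. Restricting the cubic part to that line (v = 0) leaves -3*u**3 ≠ 0, so f is not divisible by v and the branch is v² ≈ 3*u**3 to lowest order — this is a cusp.
Classification: cusp.


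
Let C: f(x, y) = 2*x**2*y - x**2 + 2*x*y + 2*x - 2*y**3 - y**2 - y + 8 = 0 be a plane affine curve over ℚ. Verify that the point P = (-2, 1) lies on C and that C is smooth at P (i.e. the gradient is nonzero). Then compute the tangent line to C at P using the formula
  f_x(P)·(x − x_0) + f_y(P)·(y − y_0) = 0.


Tangent line at P: 5 - 5*y = 0.

Step 1: f(-2, 1) = 0, so P lies on C.
Step 2: partial derivatives
  f_x(x, y) = 4*x*y - 2*x + 2*y + 2, f_y(x, y) = 2*x**2 + 2*x - 6*y**2 - 2*y - 1.
  f_x(P) = 0, f_y(P) = -5 (gradient nonzero, so P is smooth).
Step 3: tangent line at P: 0·(x − -2) + -5·(y − 1) = 0.
Expanding: 5 - 5*y = 0.


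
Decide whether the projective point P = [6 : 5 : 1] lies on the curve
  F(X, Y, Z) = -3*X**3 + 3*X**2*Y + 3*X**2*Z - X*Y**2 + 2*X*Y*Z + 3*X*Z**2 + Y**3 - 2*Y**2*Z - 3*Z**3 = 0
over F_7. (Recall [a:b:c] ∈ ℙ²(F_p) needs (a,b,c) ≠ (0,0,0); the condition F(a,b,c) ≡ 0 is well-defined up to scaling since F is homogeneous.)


F(6,5,1) ≡ 0 (mod 7); P is on the curve.

Evaluate F(6, 5, 1) term-by-term (mod 7).
  -3*X**3 ↦ -3·216·1·1 = -648
  3*X**2*Y ↦ 3·36·5·1 = 540
  3*X**2*Z ↦ 3·36·1·1 = 108
  -X*Y**2 ↦ -1·6·25·1 = -150
  2*X*Y*Z ↦ 2·6·5·1 = 60
  3*X*Z**2 ↦ 3·6·1·1 = 18
  Y**3 ↦ 1·1·125·1 = 125
  -2*Y**2*Z ↦ -2·1·25·1 = -50
  -3*Z**3 ↦ -3·1·1·1 = -3
Sum: F(6, 5, 1) = (-648) + (540) + (108) + (-150) + (60) + (18) + (125) + (-50) + (-3) = 0.
Reducing mod 7: 0 ≡ 0 (mod 7).
Since F(a, b, c) ≡ 0 (mod 7), P lies on the curve.


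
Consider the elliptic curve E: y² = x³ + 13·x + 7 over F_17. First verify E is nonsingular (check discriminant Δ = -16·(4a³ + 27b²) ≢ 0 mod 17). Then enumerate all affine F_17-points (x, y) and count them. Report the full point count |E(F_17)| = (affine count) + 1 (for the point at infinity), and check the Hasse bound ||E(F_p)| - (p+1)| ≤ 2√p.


Affine points = {(1, 2), (1, 15), (4, 2), (4, 15), (7, 4), (7, 13), (10, 7), (10, 10), (11, 6), (11, 11), (12, 2), (12, 15), (14, 3), (14, 14)}; affine count = 14; |E(F_17)| = 15.

Discriminant check: Δ ∝ 4a³ + 27b² = 4·13³ + 27·7² = 4·2197 + 27·49 ≡ 13 (mod 17). Nonzero ⇒ E is nonsingular.
For each x ∈ F_17, compute rhs = x³ + 13·x + 7 mod 17, then count y ∈ F_17 with y² ≡ rhs.
  x = 0: rhs = 7, matching y values: none (0 points).
  x = 1: rhs = 4, matching y values: 2, 15 (2 points).
  x = 2: rhs = 7, matching y values: none (0 points).
  x = 3: rhs = 5, matching y values: none (0 points).
  x = 4: rhs = 4, matching y values: 2, 15 (2 points).
  x = 5: rhs = 10, matching y values: none (0 points).
  x = 6: rhs = 12, matching y values: none (0 points).
  x = 7: rhs = 16, matching y values: 4, 13 (2 points).
  x = 8: rhs = 11, matching y values: none (0 points).
  x = 9: rhs = 3, matching y values: none (0 points).
  x = 10: rhs = 15, matching y values: 7, 10 (2 points).
  x = 11: rhs = 2, matching y values: 6, 11 (2 points).
  x = 12: rhs = 4, matching y values: 2, 15 (2 points).
  x = 13: rhs = 10, matching y values: none (0 points).
  x = 14: rhs = 9, matching y values: 3, 14 (2 points).
  x = 15: rhs = 7, matching y values: none (0 points).
  x = 16: rhs = 10, matching y values: none (0 points).
Total affine count: 14.
Full point count |E(F_17)| = 14 + 1 = 15.
Hasse bound: |15 − (17+1)| = |-3| = 3 ≤ 2√17 ≈ 8.2462 ✓.


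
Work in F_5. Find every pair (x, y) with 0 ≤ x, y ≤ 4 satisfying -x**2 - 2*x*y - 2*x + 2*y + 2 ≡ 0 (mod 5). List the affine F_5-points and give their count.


Affine F_5-points: {(0, 4), (2, 2), (3, 3), (4, 3)}; count = 4.

For each of the 25 pairs (x, y) ∈ F_5², evaluate f(x, y) mod 5. Record the zeros.
  x = 0: [0↦2, 1↦4, 2↦1, 3↦3, 4↦0]  zeros at y ∈ {4}
  x = 1: [0↦4, 1↦4, 2↦4, 3↦4, 4↦4]  zeros at y ∈ ∅
  x = 2: [0↦4, 1↦2, 2↦0, 3↦3, 4↦1]  zeros at y ∈ {2}
  x = 3: [0↦2, 1↦3, 2↦4, 3↦0, 4↦1]  zeros at y ∈ {3}
  x = 4: [0↦3, 1↦2, 2↦1, 3↦0, 4↦4]  zeros at y ∈ {3}
Collecting zeros: affine points = {(0, 4), (2, 2), (3, 3), (4, 3)}.
Total count |C(F_5)_aff| = 4.


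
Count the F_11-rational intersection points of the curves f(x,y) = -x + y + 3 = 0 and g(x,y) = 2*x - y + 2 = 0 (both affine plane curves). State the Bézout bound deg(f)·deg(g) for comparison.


Common zeros: {(6, 3)}; count = 1; Bézout bound = 1.

deg(f) = 1, deg(g) = 1, so Bézout bound = 1.
Scan x ∈ F_11. For each x, list the y ∈ F_11 with f(x, y) ≡ 0 and those with g(x, y) ≡ 0 (mod 11); the common zeros in that column are the intersection.
  x = 0: f ≡ 0 at y ∈ {8}; g ≡ 0 at y ∈ {2}; common: ∅.
  x = 1: f ≡ 0 at y ∈ {9}; g ≡ 0 at y ∈ {4}; common: ∅.
  x = 2: f ≡ 0 at y ∈ {10}; g ≡ 0 at y ∈ {6}; common: ∅.
  x = 3: f ≡ 0 at y ∈ {0}; g ≡ 0 at y ∈ {8}; common: ∅.
  x = 4: f ≡ 0 at y ∈ {1}; g ≡ 0 at y ∈ {10}; common: ∅.
  x = 5: f ≡ 0 at y ∈ {2}; g ≡ 0 at y ∈ {1}; common: ∅.
  x = 6: f ≡ 0 at y ∈ {3}; g ≡ 0 at y ∈ {3}; common: {3}.
  x = 7: f ≡ 0 at y ∈ {4}; g ≡ 0 at y ∈ {5}; common: ∅.
  x = 8: f ≡ 0 at y ∈ {5}; g ≡ 0 at y ∈ {7}; common: ∅.
  x = 9: f ≡ 0 at y ∈ {6}; g ≡ 0 at y ∈ {9}; common: ∅.
  x = 10: f ≡ 0 at y ∈ {7}; g ≡ 0 at y ∈ {0}; common: ∅.
Collecting: common zeros = {(6, 3)}, so the count is 1.
Comparison with the Bézout bound: 1 ≤ 1 = deg(f)·deg(g), as expected for curves with no common component (the bound is attained).


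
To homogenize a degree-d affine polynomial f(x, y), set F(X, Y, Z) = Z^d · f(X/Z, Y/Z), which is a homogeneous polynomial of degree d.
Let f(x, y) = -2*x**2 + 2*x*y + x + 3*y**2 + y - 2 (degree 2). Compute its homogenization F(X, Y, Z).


F(X, Y, Z) = -2*X**2 + 2*X*Y + X*Z + 3*Y**2 + Y*Z - 2*Z**2

deg(f) = 2.
Substitute x = X/Z, y = Y/Z into f, then multiply by Z^2.
  monomial -2·x^2·y^0 ↦ -2·X^2·Y^0·Z^0.
  monomial 2·x^1·y^1 ↦ 2·X^1·Y^1·Z^0.
  monomial 1·x^1·y^0 ↦ 1·X^1·Y^0·Z^1.
  monomial 3·x^0·y^2 ↦ 3·X^0·Y^2·Z^0.
  monomial 1·x^0·y^1 ↦ 1·X^0·Y^1·Z^1.
  monomial -2·x^0·y^0 ↦ -2·X^0·Y^0·Z^2.
Collecting: F(X, Y, Z) = -2*X**2 + 2*X*Y + X*Z + 3*Y**2 + Y*Z - 2*Z**2.


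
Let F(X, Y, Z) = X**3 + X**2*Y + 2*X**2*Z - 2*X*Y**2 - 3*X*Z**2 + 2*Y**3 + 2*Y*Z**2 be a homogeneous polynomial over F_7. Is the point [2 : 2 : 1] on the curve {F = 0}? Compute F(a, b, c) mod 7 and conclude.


F(2,2,1) ≡ 1 (mod 7); P is NOT on the curve.

Evaluate F(2, 2, 1) term-by-term (mod 7).
  X**3 ↦ 1·8·1·1 = 8
  X**2*Y ↦ 1·4·2·1 = 8
  2*X**2*Z ↦ 2·4·1·1 = 8
  -2*X*Y**2 ↦ -2·2·4·1 = -16
  -3*X*Z**2 ↦ -3·2·1·1 = -6
  2*Y**3 ↦ 2·1·8·1 = 16
  2*Y*Z**2 ↦ 2·1·2·1 = 4
Sum: F(2, 2, 1) = (8) + (8) + (8) + (-16) + (-6) + (16) + (4) = 22.
Reducing mod 7: 22 ≡ 1 (mod 7).
Since F(a, b, c) ≡ 1 ≠ 0 (mod 7), P does NOT lie on the curve.


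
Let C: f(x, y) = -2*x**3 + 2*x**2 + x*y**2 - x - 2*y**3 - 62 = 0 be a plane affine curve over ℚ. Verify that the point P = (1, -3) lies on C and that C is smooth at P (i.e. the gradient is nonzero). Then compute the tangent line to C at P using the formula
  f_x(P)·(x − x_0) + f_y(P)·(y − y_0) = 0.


Tangent line at P: 6*x - 60*y - 186 = 0.

Step 1: f(1, -3) = 0, so P lies on C.
Step 2: partial derivatives
  f_x(x, y) = -6*x**2 + 4*x + y**2 - 1, f_y(x, y) = 2*x*y - 6*y**2.
  f_x(P) = 6, f_y(P) = -60 (gradient nonzero, so P is smooth).
Step 3: tangent line at P: 6·(x − 1) + -60·(y − -3) = 0.
Expanding: 6*x - 60*y - 186 = 0.


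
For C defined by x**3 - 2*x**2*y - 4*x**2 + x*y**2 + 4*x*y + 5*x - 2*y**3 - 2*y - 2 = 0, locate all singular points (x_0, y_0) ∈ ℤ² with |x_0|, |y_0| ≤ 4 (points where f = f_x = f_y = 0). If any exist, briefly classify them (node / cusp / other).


Singular points: {(1, 0)}; classification: node.

Compute partial derivatives:
  f_x = 3*x**2 - 4*x*y - 8*x + y**2 + 4*y + 5.
  f_y = -2*x**2 + 2*x*y + 4*x - 6*y**2 - 2.
Scan x_0 ∈ {−4, ..., 4}. For each x_0, f_y(x_0, y) is a polynomial in y; find its integer roots y ∈ {−4, ..., 4}, then test f_x and f at those candidates.
  x = -4: f_y(-4, y) = -6*y**2 - 8*y - 50; no integer root y with |y| ≤ 4.
  x = -3: f_y(-3, y) = -6*y**2 - 6*y - 32; no integer root y with |y| ≤ 4.
  x = -2: f_y(-2, y) = -6*y**2 - 4*y - 18; no integer root y with |y| ≤ 4.
  x = -1: f_y(-1, y) = -6*y**2 - 2*y - 8; no integer root y with |y| ≤ 4.
  x = 0: f_y(0, y) = -6*y**2 - 2; no integer root y with |y| ≤ 4.
  x = 1: f_y(1, y) = -6*y**2 + 2*y; vanishes at y ∈ {0}. (1, 0): f_x = 0, f = 0 — SINGULAR.
  x = 2: f_y(2, y) = -6*y**2 + 4*y - 2; no integer root y with |y| ≤ 4.
  x = 3: f_y(3, y) = -6*y**2 + 6*y - 8; no integer root y with |y| ≤ 4.
  x = 4: f_y(4, y) = -6*y**2 + 8*y - 18; no integer root y with |y| ≤ 4.
Only singular point on the grid: (1, 0).
Classify: substitute x = 1 + u, y = 0 + v and expand: f = u**3 - 2*u**2*v - u**2 + u*v**2 - 2*v**3 + v**2.
No constant or linear terms (consistent with a singular point). Quadratic part: -u**2 + v**2. Cubic part: u**3 - 2*u**2*v + u*v**2 - 2*v**3.
The quadratic part v**2 - u**2 = (v − u)(v + u) splits into two distinct linear factors, so there are two distinct tangent lines y − 0 = ±(x − 1) — this is a node (ordinary double point).
Classification: node.


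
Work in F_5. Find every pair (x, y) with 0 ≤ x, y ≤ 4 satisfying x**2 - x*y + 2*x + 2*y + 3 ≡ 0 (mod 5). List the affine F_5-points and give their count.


Affine F_5-points: {(0, 1), (1, 4), (3, 3), (4, 1)}; count = 4.

For each of the 25 pairs (x, y) ∈ F_5², evaluate f(x, y) mod 5. Record the zeros.
  x = 0: [0↦3, 1↦0, 2↦2, 3↦4, 4↦1]  zeros at y ∈ {1}
  x = 1: [0↦1, 1↦2, 2↦3, 3↦4, 4↦0]  zeros at y ∈ {4}
  x = 2: [0↦1, 1↦1, 2↦1, 3↦1, 4↦1]  zeros at y ∈ ∅
  x = 3: [0↦3, 1↦2, 2↦1, 3↦0, 4↦4]  zeros at y ∈ {3}
  x = 4: [0↦2, 1↦0, 2↦3, 3↦1, 4↦4]  zeros at y ∈ {1}
Collecting zeros: affine points = {(0, 1), (1, 4), (3, 3), (4, 1)}.
Total count |C(F_5)_aff| = 4.


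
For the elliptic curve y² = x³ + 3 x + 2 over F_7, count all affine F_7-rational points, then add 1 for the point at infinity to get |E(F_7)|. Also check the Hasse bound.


Affine points = {(0, 3), (0, 4), (2, 3), (2, 4), (4, 1), (4, 6), (5, 3), (5, 4)}; affine count = 8; |E(F_7)| = 9.

Discriminant check: Δ ∝ 4a³ + 27b² = 4·3³ + 27·2² = 4·27 + 27·4 ≡ 6 (mod 7). Nonzero ⇒ E is nonsingular.
For each x ∈ F_7, compute rhs = x³ + 3·x + 2 mod 7, then count y ∈ F_7 with y² ≡ rhs.
  x = 0: rhs = 2, matching y values: 3, 4 (2 points).
  x = 1: rhs = 6, matching y values: none (0 points).
  x = 2: rhs = 2, matching y values: 3, 4 (2 points).
  x = 3: rhs = 3, matching y values: none (0 points).
  x = 4: rhs = 1, matching y values: 1, 6 (2 points).
  x = 5: rhs = 2, matching y values: 3, 4 (2 points).
  x = 6: rhs = 5, matching y values: none (0 points).
Total affine count: 8.
Full point count |E(F_7)| = 8 + 1 = 9.
Hasse bound: |9 − (7+1)| = |1| = 1 ≤ 2√7 ≈ 5.2915 ✓.


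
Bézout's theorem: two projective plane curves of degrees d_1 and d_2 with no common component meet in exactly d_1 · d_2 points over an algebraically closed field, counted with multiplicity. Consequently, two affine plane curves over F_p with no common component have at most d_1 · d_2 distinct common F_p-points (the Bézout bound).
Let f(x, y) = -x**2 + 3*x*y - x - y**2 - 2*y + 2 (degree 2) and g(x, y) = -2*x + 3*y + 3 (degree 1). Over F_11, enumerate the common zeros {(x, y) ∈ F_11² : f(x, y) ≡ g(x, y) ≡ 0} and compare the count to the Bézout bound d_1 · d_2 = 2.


Common zeros: ∅; count = 0; Bézout bound = 2.

deg(f) = 2, deg(g) = 1, so Bézout bound = 2.
Scan x ∈ F_11. For each x, list the y ∈ F_11 with f(x, y) ≡ 0 and those with g(x, y) ≡ 0 (mod 11); the common zeros in that column are the intersection.
  x = 0: f ≡ 0 at y ∈ {4, 5}; g ≡ 0 at y ∈ {10}; common: ∅.
  x = 1: f ≡ 0 at y ∈ {0, 1}; g ≡ 0 at y ∈ {7}; common: ∅.
  x = 2: f ≡ 0 at y ∈ {2}; g ≡ 0 at y ∈ {4}; common: ∅.
  x = 3: f ≡ 0 at y ∈ {2, 5}; g ≡ 0 at y ∈ {1}; common: ∅.
  x = 4: f ≡ 0 at y ∈ ∅; g ≡ 0 at y ∈ {9}; common: ∅.
  x = 5: f ≡ 0 at y ∈ ∅; g ≡ 0 at y ∈ {6}; common: ∅.
  x = 6: f ≡ 0 at y ∈ ∅; g ≡ 0 at y ∈ {3}; common: ∅.
  x = 7: f ≡ 0 at y ∈ ∅; g ≡ 0 at y ∈ {0}; common: ∅.
  x = 8: f ≡ 0 at y ∈ ∅; g ≡ 0 at y ∈ {8}; common: ∅.
  x = 9: f ≡ 0 at y ∈ {0, 3}; g ≡ 0 at y ∈ {5}; common: ∅.
  x = 10: f ≡ 0 at y ∈ {3}; g ≡ 0 at y ∈ {2}; common: ∅.
Collecting: common zeros = ∅, so the count is 0.
Comparison with the Bézout bound: 0 ≤ 2 = deg(f)·deg(g), as expected for curves with no common component (the affine F_11-count falls short of the bound because intersections may lie at infinity, over extension fields, or carry multiplicity).


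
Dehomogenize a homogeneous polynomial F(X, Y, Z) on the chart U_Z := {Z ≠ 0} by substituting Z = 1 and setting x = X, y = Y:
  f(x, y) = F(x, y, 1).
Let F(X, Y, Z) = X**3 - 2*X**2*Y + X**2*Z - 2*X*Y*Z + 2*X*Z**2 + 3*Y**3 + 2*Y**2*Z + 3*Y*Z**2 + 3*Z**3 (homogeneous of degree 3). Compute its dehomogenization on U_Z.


f(x, y) = x**3 - 2*x**2*y + x**2 - 2*x*y + 2*x + 3*y**3 + 2*y**2 + 3*y + 3

On U_Z we set Z = 1. Each monomial c·X^i·Y^j·Z^k in F becomes c·x^i·y^j·1^k = c·x^i·y^j.
Substituting Z = 1: F(X, Y, 1) = x**3 - 2*x**2*y + x**2 - 2*x*y + 2*x + 3*y**3 + 2*y**2 + 3*y + 3.
Note: deg(f) ≤ deg(F) = 3; strict inequality happens when F is divisible by Z (lost terms).


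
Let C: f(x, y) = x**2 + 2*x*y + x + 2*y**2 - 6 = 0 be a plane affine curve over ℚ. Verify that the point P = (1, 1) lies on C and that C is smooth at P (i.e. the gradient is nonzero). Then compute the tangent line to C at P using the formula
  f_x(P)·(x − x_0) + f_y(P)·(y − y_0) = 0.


Tangent line at P: 5*x + 6*y - 11 = 0.

Step 1: f(1, 1) = 0, so P lies on C.
Step 2: partial derivatives
  f_x(x, y) = 2*x + 2*y + 1, f_y(x, y) = 2*x + 4*y.
  f_x(P) = 5, f_y(P) = 6 (gradient nonzero, so P is smooth).
Step 3: tangent line at P: 5·(x − 1) + 6·(y − 1) = 0.
Expanding: 5*x + 6*y - 11 = 0.


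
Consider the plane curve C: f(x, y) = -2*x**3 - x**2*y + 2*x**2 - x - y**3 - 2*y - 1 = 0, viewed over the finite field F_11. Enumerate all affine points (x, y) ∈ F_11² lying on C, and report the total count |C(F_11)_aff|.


Affine F_11-points: {(0, 9), (2, 0), (2, 4), (2, 7), (3, 5), (6, 2), (6, 4), (6, 5), (8, 2), (10, 1)}; count = 10.

For each of the 121 pairs (x, y) ∈ F_11², evaluate f(x, y) mod 11. Record the zeros.
  x = 0: [0↦10, 1↦7, 2↦9, 3↦10, 4↦4, 5↦7, 6↦2, 7↦5, 8↦10, 9↦0, 10↦2]  zeros at y ∈ {9}
  x = 1: [0↦9, 1↦5, 2↦6, 3↦6, 4↦10, 5↦1, 6↦6, 7↦8, 8↦1, 9↦1, 10↦2]  zeros at y ∈ ∅
  x = 2: [0↦0, 1↦4, 2↦2, 3↦10, 4↦0, 5↦10, 6↦1, 7↦0, 8↦1, 9↦9, 10↦7]  zeros at y ∈ {0, 4, 7}
  x = 3: [0↦4, 1↦3, 2↦7, 3↦10, 4↦6, 5↦0, 6↦8, 7↦2, 8↦9, 9↦1, 10↦5]  zeros at y ∈ {5}
  x = 4: [0↦9, 1↦1, 2↦9, 3↦5, 4↦5, 5↦3, 6↦4, 7↦2, 8↦2, 9↦9, 10↦6]  zeros at y ∈ ∅
  x = 5: [0↦3, 1↦8, 2↦7, 3↦5, 4↦7, 5↦7, 6↦10, 7↦10, 8↦1, 9↦10, 10↦9]  zeros at y ∈ ∅
  x = 6: [0↦7, 1↦1, 2↦0, 3↦9, 4↦0, 5↦0, 6↦3, 7↦3, 8↦5, 9↦3, 10↦2]  zeros at y ∈ {2, 4, 5}
  x = 7: [0↦9, 1↦1, 2↦9, 3↦5, 4↦5, 5↦3, 6↦4, 7↦2, 8↦2, 9↦9, 10↦6]  zeros at y ∈ ∅
  x = 8: [0↦8, 1↦7, 2↦0, 3↦3, 4↦10, 5↦4, 6↦1, 7↦6, 8↦2, 9↦5, 10↦9]  zeros at y ∈ {2}
  x = 9: [0↦3, 1↦7, 2↦5, 3↦2, 4↦3, 5↦2, 6↦4, 7↦3, 8↦4, 9↦1, 10↦10]  zeros at y ∈ ∅
  x = 10: [0↦4, 1↦0, 2↦1, 3↦1, 4↦5, 5↦7, 6↦1, 7↦3, 8↦7, 9↦7, 10↦8]  zeros at y ∈ {1}
Collecting zeros: affine points = {(0, 9), (2, 0), (2, 4), (2, 7), (3, 5), (6, 2), (6, 4), (6, 5), (8, 2), (10, 1)}.
Total count |C(F_11)_aff| = 10.


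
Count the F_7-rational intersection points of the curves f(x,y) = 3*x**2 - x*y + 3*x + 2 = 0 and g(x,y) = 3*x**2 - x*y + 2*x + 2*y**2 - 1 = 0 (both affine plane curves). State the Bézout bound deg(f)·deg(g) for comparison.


Common zeros: ∅; count = 0; Bézout bound = 4.

deg(f) = 2, deg(g) = 2, so Bézout bound = 4.
Scan x ∈ F_7. For each x, list the y ∈ F_7 with f(x, y) ≡ 0 and those with g(x, y) ≡ 0 (mod 7); the common zeros in that column are the intersection.
  x = 0: f ≡ 0 at y ∈ ∅; g ≡ 0 at y ∈ {2, 5}; common: ∅.
  x = 1: f ≡ 0 at y ∈ {1}; g ≡ 0 at y ∈ {5, 6}; common: ∅.
  x = 2: f ≡ 0 at y ∈ {3}; g ≡ 0 at y ∈ ∅; common: ∅.
  x = 3: f ≡ 0 at y ∈ {1}; g ≡ 0 at y ∈ ∅; common: ∅.
  x = 4: f ≡ 0 at y ∈ {5}; g ≡ 0 at y ∈ ∅; common: ∅.
  x = 5: f ≡ 0 at y ∈ {3}; g ≡ 0 at y ∈ {0, 6}; common: ∅.
  x = 6: f ≡ 0 at y ∈ {5}; g ≡ 0 at y ∈ {0, 3}; common: ∅.
Collecting: common zeros = ∅, so the count is 0.
Comparison with the Bézout bound: 0 ≤ 4 = deg(f)·deg(g), as expected for curves with no common component (the affine F_7-count falls short of the bound because intersections may lie at infinity, over extension fields, or carry multiplicity).
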